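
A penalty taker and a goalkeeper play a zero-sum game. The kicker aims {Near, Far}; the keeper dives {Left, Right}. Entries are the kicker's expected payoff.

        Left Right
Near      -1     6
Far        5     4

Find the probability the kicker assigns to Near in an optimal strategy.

1/8

Row minima: Near → -1, Far → 4; maximin = 4.
Column maxima: Left → 5, Right → 6; minimax = 5.
4 ≠ 5, so there is no saddle point; optimal play is mixed.
Let the kicker play Near with probability p. Expected payoff against Left: (-1)p + 5(1−p) = −6p + 5; against Right: 6p + 4(1−p) = 2p + 4.
Setting these equal: −6p + 5 = 2p + 4 ⇒ −8p = -1 ⇒ p = 1/8, and the value is (-6)·(1/8) + 5 = 17/4.
For the keeper: with q = P(Left), equating Near's and Far's payoffs gives −7q + 6 = q + 4 ⇒ q = 1/4.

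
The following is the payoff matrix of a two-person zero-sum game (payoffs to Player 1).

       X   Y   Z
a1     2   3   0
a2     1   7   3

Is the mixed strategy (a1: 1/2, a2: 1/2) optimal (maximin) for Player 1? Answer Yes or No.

Yes

Against X this mix gives (1/2)·2 + (1/2)·1 = 3/2.
Against Y this mix gives (1/2)·3 + (1/2)·7 = 5.
Against Z this mix gives (1/2)·0 + (1/2)·3 = 3/2.
All of Player 2's active replies (X, Z) yield 3/2, and no column does worse for Player 1. The mix makes Player 2 indifferent and guarantees 3/2, so it is optimal.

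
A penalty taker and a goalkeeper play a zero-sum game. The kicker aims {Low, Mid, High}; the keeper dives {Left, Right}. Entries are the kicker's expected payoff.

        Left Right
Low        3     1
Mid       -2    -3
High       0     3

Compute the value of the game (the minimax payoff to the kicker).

Row minima: Low → 1, Mid → -3, High → 0; maximin = 1.
Column maxima: Left → 3, Right → 3; minimax = 3.
1 ≠ 3, so there is no saddle point; optimal play is mixed.
Mid is strictly dominated by Low, so the kicker never plays it.
On the remaining 2×2 (Low, High vs Left, Right):
Let the kicker play Low with probability p. Expected payoff against Left: 3p + 0(1−p) = 3p; against Right: 1p + 3(1−p) = −2p + 3.
Setting these equal: 3p = −2p + 3 ⇒ 5p = 3 ⇒ p = 3/5, and the value is (3)·(3/5) = 9/5.
For the keeper: with q = P(Left), equating Low's and High's payoffs gives 2q + 1 = −3q + 3 ⇒ q = 2/5.

9/5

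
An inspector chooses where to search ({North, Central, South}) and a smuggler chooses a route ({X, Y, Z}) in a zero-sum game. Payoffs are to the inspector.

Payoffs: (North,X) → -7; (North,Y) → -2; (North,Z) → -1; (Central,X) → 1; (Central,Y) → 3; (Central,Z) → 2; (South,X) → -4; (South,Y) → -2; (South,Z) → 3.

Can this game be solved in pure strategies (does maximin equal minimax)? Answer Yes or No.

Row minima: North → -7, Central → 1, South → -4; maximin = 1.
Column maxima: X → 1, Y → 3, Z → 3; minimax = 1.
maximin = minimax = 1, so a saddle point exists.

Yes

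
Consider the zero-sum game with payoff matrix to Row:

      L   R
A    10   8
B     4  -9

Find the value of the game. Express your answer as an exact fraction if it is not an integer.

Row minima: A → 8, B → -9; maximin = 8.
Column maxima: L → 10, R → 8; minimax = 8.
Since maximin = minimax = 8, there is a saddle point and the value is 8.

8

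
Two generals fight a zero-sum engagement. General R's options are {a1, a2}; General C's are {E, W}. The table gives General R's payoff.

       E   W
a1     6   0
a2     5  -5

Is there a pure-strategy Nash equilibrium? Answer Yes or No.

Yes

Row minima: a1 → 0, a2 → -5; maximin = 0.
Column maxima: E → 6, W → 0; minimax = 0.
maximin = minimax = 0, so a saddle point exists.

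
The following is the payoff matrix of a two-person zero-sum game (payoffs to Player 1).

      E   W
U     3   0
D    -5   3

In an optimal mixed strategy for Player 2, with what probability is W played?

8/11

Row minima: U → 0, D → -5; maximin = 0.
Column maxima: E → 3, W → 3; minimax = 3.
0 ≠ 3, so there is no saddle point; optimal play is mixed.
Let Player 1 play U with probability p. Expected payoff against E: 3p + (-5)(1−p) = 8p − 5; against W: 0p + 3(1−p) = −3p + 3.
Setting these equal: 8p − 5 = −3p + 3 ⇒ 11p = 8 ⇒ p = 8/11, and the value is (8)·(8/11) − 5 = 9/11.
For Player 2: with q = P(E), equating U's and D's payoffs gives 3q = −8q + 3 ⇒ q = 3/11.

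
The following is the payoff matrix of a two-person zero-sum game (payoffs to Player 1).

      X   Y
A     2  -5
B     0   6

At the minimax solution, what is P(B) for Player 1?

7/13

Row minima: A → -5, B → 0; maximin = 0.
Column maxima: X → 2, Y → 6; minimax = 2.
0 ≠ 2, so there is no saddle point; optimal play is mixed.
Let Player 1 play A with probability p. Expected payoff against X: 2p + 0(1−p) = 2p; against Y: (-5)p + 6(1−p) = −11p + 6.
Setting these equal: 2p = −11p + 6 ⇒ 13p = 6 ⇒ p = 6/13, and the value is (2)·(6/13) = 12/13.
For Player 2: with q = P(X), equating A's and B's payoffs gives 7q − 5 = −6q + 6 ⇒ q = 11/13.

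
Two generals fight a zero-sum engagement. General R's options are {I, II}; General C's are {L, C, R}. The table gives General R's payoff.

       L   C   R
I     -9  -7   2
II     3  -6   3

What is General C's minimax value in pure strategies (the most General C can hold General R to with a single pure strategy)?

Column maxima: L → 3, C → -6, R → 3.
The smallest of these is -6.

-6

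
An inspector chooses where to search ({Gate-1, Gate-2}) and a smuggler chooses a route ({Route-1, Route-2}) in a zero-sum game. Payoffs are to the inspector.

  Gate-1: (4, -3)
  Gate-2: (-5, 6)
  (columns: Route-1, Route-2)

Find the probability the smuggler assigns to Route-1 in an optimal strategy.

Row minima: Gate-1 → -3, Gate-2 → -5; maximin = -3.
Column maxima: Route-1 → 4, Route-2 → 6; minimax = 4.
-3 ≠ 4, so there is no saddle point; optimal play is mixed.
Let the inspector play Gate-1 with probability p. Expected payoff against Route-1: 4p + (-5)(1−p) = 9p − 5; against Route-2: (-3)p + 6(1−p) = −9p + 6.
Setting these equal: 9p − 5 = −9p + 6 ⇒ 18p = 11 ⇒ p = 11/18, and the value is (9)·(11/18) − 5 = 1/2.
For the smuggler: with q = P(Route-1), equating Gate-1's and Gate-2's payoffs gives 7q − 3 = −11q + 6 ⇒ q = 1/2.

1/2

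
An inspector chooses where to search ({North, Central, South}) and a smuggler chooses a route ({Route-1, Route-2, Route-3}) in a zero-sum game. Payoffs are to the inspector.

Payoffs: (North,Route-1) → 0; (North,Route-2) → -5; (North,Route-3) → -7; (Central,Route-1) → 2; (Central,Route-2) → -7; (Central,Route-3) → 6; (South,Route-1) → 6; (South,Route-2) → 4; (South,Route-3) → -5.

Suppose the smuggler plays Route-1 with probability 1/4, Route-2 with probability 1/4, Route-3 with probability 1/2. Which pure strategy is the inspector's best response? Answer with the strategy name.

Expected payoff of North: (1/4)·0 + (1/4)·(-5) + (1/2)·(-7) = -19/4.
Expected payoff of Central: (1/4)·2 + (1/4)·(-7) + (1/2)·6 = 7/4.
Expected payoff of South: (1/4)·6 + (1/4)·4 + (1/2)·(-5) = 0.
The largest is 7/4, so the inspector's best response is Central.

Central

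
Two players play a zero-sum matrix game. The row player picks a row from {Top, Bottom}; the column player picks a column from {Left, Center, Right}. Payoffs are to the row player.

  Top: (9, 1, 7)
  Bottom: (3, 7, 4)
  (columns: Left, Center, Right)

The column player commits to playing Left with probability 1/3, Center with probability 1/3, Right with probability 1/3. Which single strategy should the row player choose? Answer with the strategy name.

Top

Expected payoff of Top: (1/3)·9 + (1/3)·1 + (1/3)·7 = 17/3.
Expected payoff of Bottom: (1/3)·3 + (1/3)·7 + (1/3)·4 = 14/3.
The largest is 17/3, so the row player's best response is Top.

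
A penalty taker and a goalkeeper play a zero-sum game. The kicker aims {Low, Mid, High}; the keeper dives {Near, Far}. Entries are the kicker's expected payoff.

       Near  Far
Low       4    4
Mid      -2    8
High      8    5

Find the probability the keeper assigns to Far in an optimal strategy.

Row minima: Low → 4, Mid → -2, High → 5; maximin = 5.
Column maxima: Near → 8, Far → 8; minimax = 8.
5 ≠ 8, so there is no saddle point; optimal play is mixed.
Low is strictly dominated by High, so the kicker never plays it.
On the remaining 2×2 (Mid, High vs Near, Far):
Let the kicker play Mid with probability p. Expected payoff against Near: (-2)p + 8(1−p) = −10p + 8; against Far: 8p + 5(1−p) = 3p + 5.
Setting these equal: −10p + 8 = 3p + 5 ⇒ −13p = -3 ⇒ p = 3/13, and the value is (-10)·(3/13) + 8 = 74/13.
For the keeper: with q = P(Near), equating Mid's and High's payoffs gives −10q + 8 = 3q + 5 ⇒ q = 3/13.

10/13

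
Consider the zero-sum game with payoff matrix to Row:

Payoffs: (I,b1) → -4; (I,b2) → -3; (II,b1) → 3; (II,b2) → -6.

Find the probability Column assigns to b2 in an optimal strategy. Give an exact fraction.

7/10

Row minima: I → -4, II → -6; maximin = -4.
Column maxima: b1 → 3, b2 → -3; minimax = -3.
-4 ≠ -3, so there is no saddle point; optimal play is mixed.
Let Row play I with probability p. Expected payoff against b1: (-4)p + 3(1−p) = −7p + 3; against b2: (-3)p + (-6)(1−p) = 3p − 6.
Setting these equal: −7p + 3 = 3p − 6 ⇒ −10p = -9 ⇒ p = 9/10, and the value is (-7)·(9/10) + 3 = -33/10.
For Column: with q = P(b1), equating I's and II's payoffs gives −q − 3 = 9q − 6 ⇒ q = 3/10.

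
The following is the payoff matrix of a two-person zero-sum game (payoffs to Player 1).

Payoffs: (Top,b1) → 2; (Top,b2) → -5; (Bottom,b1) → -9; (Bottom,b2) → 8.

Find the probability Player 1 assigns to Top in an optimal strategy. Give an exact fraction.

Row minima: Top → -5, Bottom → -9; maximin = -5.
Column maxima: b1 → 2, b2 → 8; minimax = 2.
-5 ≠ 2, so there is no saddle point; optimal play is mixed.
Let Player 1 play Top with probability p. Expected payoff against b1: 2p + (-9)(1−p) = 11p − 9; against b2: (-5)p + 8(1−p) = −13p + 8.
Setting these equal: 11p − 9 = −13p + 8 ⇒ 24p = 17 ⇒ p = 17/24, and the value is (11)·(17/24) − 9 = -29/24.
For Player 2: with q = P(b1), equating Top's and Bottom's payoffs gives 7q − 5 = −17q + 8 ⇒ q = 13/24.

17/24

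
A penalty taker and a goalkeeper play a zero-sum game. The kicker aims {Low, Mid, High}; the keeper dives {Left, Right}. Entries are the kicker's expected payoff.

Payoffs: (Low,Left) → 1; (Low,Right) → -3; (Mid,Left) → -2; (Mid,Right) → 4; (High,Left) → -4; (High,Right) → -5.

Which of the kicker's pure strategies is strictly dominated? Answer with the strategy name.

Low gives a strictly higher payoff than High against every column: 1 > -4, -3 > -5.
So High is strictly dominated and the kicker never plays it.

High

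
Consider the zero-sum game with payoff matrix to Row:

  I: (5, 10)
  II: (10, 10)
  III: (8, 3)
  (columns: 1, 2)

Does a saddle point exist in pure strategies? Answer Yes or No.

Yes

Row minima: I → 5, II → 10, III → 3; maximin = 10.
Column maxima: 1 → 10, 2 → 10; minimax = 10.
maximin = minimax = 10, so a saddle point exists.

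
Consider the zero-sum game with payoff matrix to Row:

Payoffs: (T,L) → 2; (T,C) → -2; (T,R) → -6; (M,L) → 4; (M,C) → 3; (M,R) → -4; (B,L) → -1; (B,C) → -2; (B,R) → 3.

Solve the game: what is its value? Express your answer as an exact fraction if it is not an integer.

1/12

Row minima: T → -6, M → -4, B → -2; maximin = -2.
Column maxima: L → 4, C → 3, R → 3; minimax = 3.
-2 ≠ 3, so there is no saddle point; optimal play is mixed.
T is strictly dominated by M, so Row never plays it.
L is strictly dominated by C (it gives Row strictly more in every row), so Column never plays it.
On the remaining 2×2 (M, B vs C, R):
Let Row play M with probability p. Expected payoff against C: 3p + (-2)(1−p) = 5p − 2; against R: (-4)p + 3(1−p) = −7p + 3.
Setting these equal: 5p − 2 = −7p + 3 ⇒ 12p = 5 ⇒ p = 5/12, and the value is (5)·(5/12) − 2 = 1/12.
For Column: with q = P(C), equating M's and B's payoffs gives 7q − 4 = −5q + 3 ⇒ q = 7/12.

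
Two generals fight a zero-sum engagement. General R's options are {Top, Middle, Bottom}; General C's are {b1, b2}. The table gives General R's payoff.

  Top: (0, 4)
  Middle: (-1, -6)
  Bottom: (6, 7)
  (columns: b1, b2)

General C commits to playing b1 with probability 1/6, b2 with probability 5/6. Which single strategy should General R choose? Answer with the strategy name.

Expected payoff of Top: (1/6)·0 + (5/6)·4 = 10/3.
Expected payoff of Middle: (1/6)·(-1) + (5/6)·(-6) = -31/6.
Expected payoff of Bottom: (1/6)·6 + (5/6)·7 = 41/6.
The largest is 41/6, so General R's best response is Bottom.

Bottom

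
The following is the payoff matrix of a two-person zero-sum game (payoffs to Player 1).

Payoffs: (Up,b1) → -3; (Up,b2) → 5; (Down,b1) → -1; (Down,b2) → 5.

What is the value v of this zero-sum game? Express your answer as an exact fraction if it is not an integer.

-1

Row minima: Up → -3, Down → -1; maximin = -1.
Column maxima: b1 → -1, b2 → 5; minimax = -1.
Since maximin = minimax = -1, there is a saddle point and the value is -1.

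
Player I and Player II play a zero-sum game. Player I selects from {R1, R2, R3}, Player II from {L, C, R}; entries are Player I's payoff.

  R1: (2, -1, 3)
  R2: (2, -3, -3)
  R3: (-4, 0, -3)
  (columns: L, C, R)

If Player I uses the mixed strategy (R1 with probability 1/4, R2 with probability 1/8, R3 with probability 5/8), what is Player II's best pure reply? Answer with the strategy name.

L

If Player II plays L, Player I's expected payoff is (1/4)·2 + (1/8)·2 + (5/8)·(-4) = -7/4.
If Player II plays C, Player I's expected payoff is (1/4)·(-1) + (1/8)·(-3) + (5/8)·0 = -5/8.
If Player II plays R, Player I's expected payoff is (1/4)·3 + (1/8)·(-3) + (5/8)·(-3) = -3/2.
Player II minimizes Player I's payoff; the smallest is -7/4, so the best response is L.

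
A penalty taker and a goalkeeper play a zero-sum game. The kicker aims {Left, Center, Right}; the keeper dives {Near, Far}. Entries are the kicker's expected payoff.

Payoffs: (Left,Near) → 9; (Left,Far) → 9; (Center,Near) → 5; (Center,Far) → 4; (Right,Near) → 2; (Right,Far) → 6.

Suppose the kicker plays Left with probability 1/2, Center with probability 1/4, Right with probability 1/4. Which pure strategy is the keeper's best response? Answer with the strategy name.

If the keeper plays Near, the kicker's expected payoff is (1/2)·9 + (1/4)·5 + (1/4)·2 = 25/4.
If the keeper plays Far, the kicker's expected payoff is (1/2)·9 + (1/4)·4 + (1/4)·6 = 7.
The keeper minimizes the kicker's payoff; the smallest is 25/4, so the best response is Near.

Near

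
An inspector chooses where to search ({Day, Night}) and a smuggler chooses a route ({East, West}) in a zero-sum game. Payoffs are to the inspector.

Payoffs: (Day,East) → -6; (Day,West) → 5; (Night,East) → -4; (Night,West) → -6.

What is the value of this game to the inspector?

Row minima: Day → -6, Night → -6; maximin = -6.
Column maxima: East → -4, West → 5; minimax = -4.
-6 ≠ -4, so there is no saddle point; optimal play is mixed.
Let the inspector play Day with probability p. Expected payoff against East: (-6)p + (-4)(1−p) = −2p − 4; against West: 5p + (-6)(1−p) = 11p − 6.
Setting these equal: −2p − 4 = 11p − 6 ⇒ −13p = -2 ⇒ p = 2/13, and the value is (-2)·(2/13) − 4 = -56/13.
For the smuggler: with q = P(East), equating Day's and Night's payoffs gives −11q + 5 = 2q − 6 ⇒ q = 11/13.

-56/13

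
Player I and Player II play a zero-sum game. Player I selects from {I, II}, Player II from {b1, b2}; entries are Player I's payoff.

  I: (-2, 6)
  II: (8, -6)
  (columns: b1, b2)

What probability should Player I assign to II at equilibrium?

4/11

Row minima: I → -2, II → -6; maximin = -2.
Column maxima: b1 → 8, b2 → 6; minimax = 6.
-2 ≠ 6, so there is no saddle point; optimal play is mixed.
Let Player I play I with probability p. Expected payoff against b1: (-2)p + 8(1−p) = −10p + 8; against b2: 6p + (-6)(1−p) = 12p − 6.
Setting these equal: −10p + 8 = 12p − 6 ⇒ −22p = -14 ⇒ p = 7/11, and the value is (-10)·(7/11) + 8 = 18/11.
For Player II: with q = P(b1), equating I's and II's payoffs gives −8q + 6 = 14q − 6 ⇒ q = 6/11.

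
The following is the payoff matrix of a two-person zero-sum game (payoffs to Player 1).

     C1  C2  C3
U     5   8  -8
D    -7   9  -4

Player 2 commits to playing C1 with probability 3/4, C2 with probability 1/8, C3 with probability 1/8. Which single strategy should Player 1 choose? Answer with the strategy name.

U

Expected payoff of U: (3/4)·5 + (1/8)·8 + (1/8)·(-8) = 15/4.
Expected payoff of D: (3/4)·(-7) + (1/8)·9 + (1/8)·(-4) = -37/8.
The largest is 15/4, so Player 1's best response is U.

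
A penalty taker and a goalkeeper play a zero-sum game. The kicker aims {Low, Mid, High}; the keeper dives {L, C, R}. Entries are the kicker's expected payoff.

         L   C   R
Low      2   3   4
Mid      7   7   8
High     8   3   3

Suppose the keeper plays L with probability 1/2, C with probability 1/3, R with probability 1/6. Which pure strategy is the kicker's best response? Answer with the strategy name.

Expected payoff of Low: (1/2)·2 + (1/3)·3 + (1/6)·4 = 8/3.
Expected payoff of Mid: (1/2)·7 + (1/3)·7 + (1/6)·8 = 43/6.
Expected payoff of High: (1/2)·8 + (1/3)·3 + (1/6)·3 = 11/2.
The largest is 43/6, so the kicker's best response is Mid.

Mid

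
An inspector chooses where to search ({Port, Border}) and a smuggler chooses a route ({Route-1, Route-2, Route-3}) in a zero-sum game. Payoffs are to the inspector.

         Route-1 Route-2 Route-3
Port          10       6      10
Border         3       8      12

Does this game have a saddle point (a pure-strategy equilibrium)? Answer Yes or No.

No

Row minima: Port → 6, Border → 3; maximin = 6.
Column maxima: Route-1 → 10, Route-2 → 8, Route-3 → 12; minimax = 8.
6 ≠ 8, so no pure-strategy equilibrium exists.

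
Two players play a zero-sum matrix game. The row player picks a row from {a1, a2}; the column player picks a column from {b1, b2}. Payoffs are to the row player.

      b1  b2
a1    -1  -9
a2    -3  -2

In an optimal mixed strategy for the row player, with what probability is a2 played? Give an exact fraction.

Row minima: a1 → -9, a2 → -3; maximin = -3.
Column maxima: b1 → -1, b2 → -2; minimax = -2.
-3 ≠ -2, so there is no saddle point; optimal play is mixed.
Let the row player play a1 with probability p. Expected payoff against b1: (-1)p + (-3)(1−p) = 2p − 3; against b2: (-9)p + (-2)(1−p) = −7p − 2.
Setting these equal: 2p − 3 = −7p − 2 ⇒ 9p = 1 ⇒ p = 1/9, and the value is (2)·(1/9) − 3 = -25/9.
For the column player: with q = P(b1), equating a1's and a2's payoffs gives 8q − 9 = −q − 2 ⇒ q = 7/9.

8/9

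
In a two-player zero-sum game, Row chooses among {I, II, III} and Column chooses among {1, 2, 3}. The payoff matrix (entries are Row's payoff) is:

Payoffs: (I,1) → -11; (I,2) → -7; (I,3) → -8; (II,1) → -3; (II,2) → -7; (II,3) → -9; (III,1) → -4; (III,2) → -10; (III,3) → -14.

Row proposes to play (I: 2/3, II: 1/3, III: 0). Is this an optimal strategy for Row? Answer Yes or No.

Against 1 this mix gives (2/3)·(-11) + (1/3)·(-3) = -25/3.
Against 2 this mix gives (2/3)·(-7) + (1/3)·(-7) = -7.
Against 3 this mix gives (2/3)·(-8) + (1/3)·(-9) = -25/3.
All of Column's active replies (1, 3) yield -25/3, and no column does worse for Row. The mix makes Column indifferent and guarantees -25/3, so it is optimal.

Yes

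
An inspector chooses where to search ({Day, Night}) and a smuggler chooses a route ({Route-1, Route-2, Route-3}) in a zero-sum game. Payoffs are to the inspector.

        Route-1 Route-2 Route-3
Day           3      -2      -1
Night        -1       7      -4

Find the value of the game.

-5/4

Row minima: Day → -2, Night → -4; maximin = -2.
Column maxima: Route-1 → 3, Route-2 → 7, Route-3 → -1; minimax = -1.
-2 ≠ -1, so there is no saddle point; optimal play is mixed.
Route-1 is strictly dominated by Route-3 (it gives the inspector strictly more in every row), so the smuggler never plays it.
On the remaining 2×2 (Day, Night vs Route-2, Route-3):
Let the inspector play Day with probability p. Expected payoff against Route-2: (-2)p + 7(1−p) = −9p + 7; against Route-3: (-1)p + (-4)(1−p) = 3p − 4.
Setting these equal: −9p + 7 = 3p − 4 ⇒ −12p = -11 ⇒ p = 11/12, and the value is (-9)·(11/12) + 7 = -5/4.
For the smuggler: with q = P(Route-2), equating Day's and Night's payoffs gives −q − 1 = 11q − 4 ⇒ q = 1/4.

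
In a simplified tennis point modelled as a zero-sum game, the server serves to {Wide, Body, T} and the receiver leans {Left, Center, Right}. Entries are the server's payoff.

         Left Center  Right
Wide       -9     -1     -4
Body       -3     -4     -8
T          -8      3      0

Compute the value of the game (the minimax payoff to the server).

Row minima: Wide → -9, Body → -8, T → -8; maximin = -8.
Column maxima: Left → -3, Center → 3, Right → 0; minimax = -3.
-8 ≠ -3, so there is no saddle point; optimal play is mixed.
Wide is strictly dominated by T, so the server never plays it.
Center is strictly dominated by Right (it gives the server strictly more in every row), so the receiver never plays it.
On the remaining 2×2 (Body, T vs Left, Right):
Let the server play Body with probability p. Expected payoff against Left: (-3)p + (-8)(1−p) = 5p − 8; against Right: (-8)p + 0(1−p) = −8p.
Setting these equal: 5p − 8 = −8p ⇒ 13p = 8 ⇒ p = 8/13, and the value is (5)·(8/13) − 8 = -64/13.
For the receiver: with q = P(Left), equating Body's and T's payoffs gives 5q − 8 = −8q ⇒ q = 8/13.

-64/13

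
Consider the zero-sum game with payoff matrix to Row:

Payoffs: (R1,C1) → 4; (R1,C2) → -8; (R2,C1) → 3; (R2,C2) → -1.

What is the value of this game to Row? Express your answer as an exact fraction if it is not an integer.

Row minima: R1 → -8, R2 → -1; maximin = -1.
Column maxima: C1 → 4, C2 → -1; minimax = -1.
Since maximin = minimax = -1, there is a saddle point and the value is -1.

-1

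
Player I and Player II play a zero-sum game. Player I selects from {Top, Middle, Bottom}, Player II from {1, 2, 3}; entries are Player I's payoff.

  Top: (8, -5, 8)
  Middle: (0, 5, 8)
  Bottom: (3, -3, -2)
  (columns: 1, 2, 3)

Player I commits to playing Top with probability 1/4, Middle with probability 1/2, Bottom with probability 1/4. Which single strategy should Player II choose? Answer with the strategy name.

If Player II plays 1, Player I's expected payoff is (1/4)·8 + (1/2)·0 + (1/4)·3 = 11/4.
If Player II plays 2, Player I's expected payoff is (1/4)·(-5) + (1/2)·5 + (1/4)·(-3) = 1/2.
If Player II plays 3, Player I's expected payoff is (1/4)·8 + (1/2)·8 + (1/4)·(-2) = 11/2.
Player II minimizes Player I's payoff; the smallest is 1/2, so the best response is 2.

2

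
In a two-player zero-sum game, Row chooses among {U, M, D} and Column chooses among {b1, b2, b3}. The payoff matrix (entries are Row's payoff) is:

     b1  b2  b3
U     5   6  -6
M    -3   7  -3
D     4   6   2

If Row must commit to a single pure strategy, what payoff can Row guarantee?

Row minima: U → -6, M → -3, D → 2.
The best of these is 2.

2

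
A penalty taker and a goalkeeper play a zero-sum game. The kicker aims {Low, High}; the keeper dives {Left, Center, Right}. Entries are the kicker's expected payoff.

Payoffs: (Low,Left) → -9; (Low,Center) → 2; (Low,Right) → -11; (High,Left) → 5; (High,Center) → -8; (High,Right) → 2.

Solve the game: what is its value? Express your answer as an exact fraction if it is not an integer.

-84/23

Row minima: Low → -11, High → -8; maximin = -8.
Column maxima: Left → 5, Center → 2, Right → 2; minimax = 2.
-8 ≠ 2, so there is no saddle point; optimal play is mixed.
Left is strictly dominated by Right (it gives the kicker strictly more in every row), so the keeper never plays it.
On the remaining 2×2 (Low, High vs Center, Right):
Let the kicker play Low with probability p. Expected payoff against Center: 2p + (-8)(1−p) = 10p − 8; against Right: (-11)p + 2(1−p) = −13p + 2.
Setting these equal: 10p − 8 = −13p + 2 ⇒ 23p = 10 ⇒ p = 10/23, and the value is (10)·(10/23) − 8 = -84/23.
For the keeper: with q = P(Center), equating Low's and High's payoffs gives 13q − 11 = −10q + 2 ⇒ q = 13/23.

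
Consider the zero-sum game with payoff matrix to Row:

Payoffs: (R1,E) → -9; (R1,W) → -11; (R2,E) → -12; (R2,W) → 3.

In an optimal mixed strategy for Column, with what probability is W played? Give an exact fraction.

Row minima: R1 → -11, R2 → -12; maximin = -11.
Column maxima: E → -9, W → 3; minimax = -9.
-11 ≠ -9, so there is no saddle point; optimal play is mixed.
Let Row play R1 with probability p. Expected payoff against E: (-9)p + (-12)(1−p) = 3p − 12; against W: (-11)p + 3(1−p) = −14p + 3.
Setting these equal: 3p − 12 = −14p + 3 ⇒ 17p = 15 ⇒ p = 15/17, and the value is (3)·(15/17) − 12 = -159/17.
For Column: with q = P(E), equating R1's and R2's payoffs gives 2q − 11 = −15q + 3 ⇒ q = 14/17.

3/17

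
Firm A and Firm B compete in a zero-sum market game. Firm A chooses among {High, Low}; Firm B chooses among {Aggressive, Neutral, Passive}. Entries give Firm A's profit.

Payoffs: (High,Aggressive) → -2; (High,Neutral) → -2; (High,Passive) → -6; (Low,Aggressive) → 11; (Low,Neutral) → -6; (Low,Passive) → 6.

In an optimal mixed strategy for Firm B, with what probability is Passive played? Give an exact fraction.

Row minima: High → -6, Low → -6; maximin = -6.
Column maxima: Aggressive → 11, Neutral → -2, Passive → 6; minimax = -2.
-6 ≠ -2, so there is no saddle point; optimal play is mixed.
Aggressive is strictly dominated by Passive (it gives Firm A strictly more in every row), so Firm B never plays it.
On the remaining 2×2 (High, Low vs Neutral, Passive):
Let Firm A play High with probability p. Expected payoff against Neutral: (-2)p + (-6)(1−p) = 4p − 6; against Passive: (-6)p + 6(1−p) = −12p + 6.
Setting these equal: 4p − 6 = −12p + 6 ⇒ 16p = 12 ⇒ p = 3/4, and the value is (4)·(3/4) − 6 = -3.
For Firm B: with q = P(Neutral), equating High's and Low's payoffs gives 4q − 6 = −12q + 6 ⇒ q = 3/4.

1/4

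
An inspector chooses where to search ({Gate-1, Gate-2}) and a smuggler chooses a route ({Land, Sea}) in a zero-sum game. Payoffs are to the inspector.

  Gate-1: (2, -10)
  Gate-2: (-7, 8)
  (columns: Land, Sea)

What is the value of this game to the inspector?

-2

Row minima: Gate-1 → -10, Gate-2 → -7; maximin = -7.
Column maxima: Land → 2, Sea → 8; minimax = 2.
-7 ≠ 2, so there is no saddle point; optimal play is mixed.
Let the inspector play Gate-1 with probability p. Expected payoff against Land: 2p + (-7)(1−p) = 9p − 7; against Sea: (-10)p + 8(1−p) = −18p + 8.
Setting these equal: 9p − 7 = −18p + 8 ⇒ 27p = 15 ⇒ p = 5/9, and the value is (9)·(5/9) − 7 = -2.
For the smuggler: with q = P(Land), equating Gate-1's and Gate-2's payoffs gives 12q − 10 = −15q + 8 ⇒ q = 2/3.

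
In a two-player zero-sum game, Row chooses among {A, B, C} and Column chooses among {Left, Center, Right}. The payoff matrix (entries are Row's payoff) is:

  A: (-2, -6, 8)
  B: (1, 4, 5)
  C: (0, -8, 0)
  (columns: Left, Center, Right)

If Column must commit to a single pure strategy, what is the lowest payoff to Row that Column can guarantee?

1

Column maxima: Left → 1, Center → 4, Right → 8.
The smallest of these is 1.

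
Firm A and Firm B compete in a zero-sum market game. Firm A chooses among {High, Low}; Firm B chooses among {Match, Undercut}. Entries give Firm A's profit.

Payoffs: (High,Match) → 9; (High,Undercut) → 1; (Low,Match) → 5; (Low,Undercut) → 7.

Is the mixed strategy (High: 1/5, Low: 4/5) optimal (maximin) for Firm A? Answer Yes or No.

Yes

Against Match this mix gives (1/5)·9 + (4/5)·5 = 29/5.
Against Undercut this mix gives (1/5)·1 + (4/5)·7 = 29/5.
All of Firm B's active replies (Match, Undercut) yield 29/5, and no column does worse for Firm A. The mix makes Firm B indifferent and guarantees 29/5, so it is optimal.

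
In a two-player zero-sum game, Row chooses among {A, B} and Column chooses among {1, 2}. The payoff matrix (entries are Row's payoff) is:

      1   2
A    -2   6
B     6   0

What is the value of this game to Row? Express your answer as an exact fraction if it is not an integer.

Row minima: A → -2, B → 0; maximin = 0.
Column maxima: 1 → 6, 2 → 6; minimax = 6.
0 ≠ 6, so there is no saddle point; optimal play is mixed.
Let Row play A with probability p. Expected payoff against 1: (-2)p + 6(1−p) = −8p + 6; against 2: 6p + 0(1−p) = 6p.
Setting these equal: −8p + 6 = 6p ⇒ −14p = -6 ⇒ p = 3/7, and the value is (-8)·(3/7) + 6 = 18/7.
For Column: with q = P(1), equating A's and B's payoffs gives −8q + 6 = 6q ⇒ q = 3/7.

18/7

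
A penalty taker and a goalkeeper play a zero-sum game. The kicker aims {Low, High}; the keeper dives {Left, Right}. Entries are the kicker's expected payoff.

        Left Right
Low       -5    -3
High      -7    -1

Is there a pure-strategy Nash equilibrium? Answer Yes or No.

Row minima: Low → -5, High → -7; maximin = -5.
Column maxima: Left → -5, Right → -1; minimax = -5.
maximin = minimax = -5, so a saddle point exists.

Yes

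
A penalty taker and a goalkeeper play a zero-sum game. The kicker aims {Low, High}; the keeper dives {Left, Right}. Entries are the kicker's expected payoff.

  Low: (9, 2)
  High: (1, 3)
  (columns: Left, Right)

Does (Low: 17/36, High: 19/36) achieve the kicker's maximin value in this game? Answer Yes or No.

No

Against Left this mix gives (17/36)·9 + (19/36)·1 = 43/9.
Against Right this mix gives (17/36)·2 + (19/36)·3 = 91/36.
The keeper will play Right, holding the kicker to 91/36. Shifting weight toward the row that does better against Right would raise this floor (the equalizing mix achieves 25/9 against both Right and Left), so the proposed strategy is not optimal.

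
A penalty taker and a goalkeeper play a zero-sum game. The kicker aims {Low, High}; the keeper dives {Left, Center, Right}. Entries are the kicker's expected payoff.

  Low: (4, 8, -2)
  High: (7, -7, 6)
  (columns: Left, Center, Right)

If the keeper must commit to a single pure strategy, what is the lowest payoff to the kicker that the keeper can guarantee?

6

Column maxima: Left → 7, Center → 8, Right → 6.
The smallest of these is 6.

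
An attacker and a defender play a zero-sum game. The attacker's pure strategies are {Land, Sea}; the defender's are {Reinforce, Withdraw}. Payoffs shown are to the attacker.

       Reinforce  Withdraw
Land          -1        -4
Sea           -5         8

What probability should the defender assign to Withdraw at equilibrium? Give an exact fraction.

1/4

Row minima: Land → -4, Sea → -5; maximin = -4.
Column maxima: Reinforce → -1, Withdraw → 8; minimax = -1.
-4 ≠ -1, so there is no saddle point; optimal play is mixed.
Let the attacker play Land with probability p. Expected payoff against Reinforce: (-1)p + (-5)(1−p) = 4p − 5; against Withdraw: (-4)p + 8(1−p) = −12p + 8.
Setting these equal: 4p − 5 = −12p + 8 ⇒ 16p = 13 ⇒ p = 13/16, and the value is (4)·(13/16) − 5 = -7/4.
For the defender: with q = P(Reinforce), equating Land's and Sea's payoffs gives 3q − 4 = −13q + 8 ⇒ q = 3/4.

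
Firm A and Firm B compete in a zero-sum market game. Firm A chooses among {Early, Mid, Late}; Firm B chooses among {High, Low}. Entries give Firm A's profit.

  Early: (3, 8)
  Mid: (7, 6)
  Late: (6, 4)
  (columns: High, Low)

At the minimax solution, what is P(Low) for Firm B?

2/3

Row minima: Early → 3, Mid → 6, Late → 4; maximin = 6.
Column maxima: High → 7, Low → 8; minimax = 7.
6 ≠ 7, so there is no saddle point; optimal play is mixed.
Late is strictly dominated by Mid, so Firm A never plays it.
On the remaining 2×2 (Early, Mid vs High, Low):
Let Firm A play Early with probability p. Expected payoff against High: 3p + 7(1−p) = −4p + 7; against Low: 8p + 6(1−p) = 2p + 6.
Setting these equal: −4p + 7 = 2p + 6 ⇒ −6p = -1 ⇒ p = 1/6, and the value is (-4)·(1/6) + 7 = 19/3.
For Firm B: with q = P(High), equating Early's and Mid's payoffs gives −5q + 8 = q + 6 ⇒ q = 1/3.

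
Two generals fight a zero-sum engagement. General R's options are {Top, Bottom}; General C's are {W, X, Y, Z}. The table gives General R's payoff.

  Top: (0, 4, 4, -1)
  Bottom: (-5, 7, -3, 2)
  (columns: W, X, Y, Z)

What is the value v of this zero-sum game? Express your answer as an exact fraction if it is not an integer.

Row minima: Top → -1, Bottom → -5; maximin = -1.
Column maxima: W → 0, X → 7, Y → 4, Z → 2; minimax = 0.
-1 ≠ 0, so there is no saddle point; optimal play is mixed.
X is strictly dominated by W (it gives General R strictly more in every row), so General C never plays it.
Y is strictly dominated by W (it gives General R strictly more in every row), so General C never plays it.
On the remaining 2×2 (Top, Bottom vs W, Z):
Let General R play Top with probability p. Expected payoff against W: 0p + (-5)(1−p) = 5p − 5; against Z: (-1)p + 2(1−p) = −3p + 2.
Setting these equal: 5p − 5 = −3p + 2 ⇒ 8p = 7 ⇒ p = 7/8, and the value is (5)·(7/8) − 5 = -5/8.
For General C: with q = P(W), equating Top's and Bottom's payoffs gives q − 1 = −7q + 2 ⇒ q = 3/8.

-5/8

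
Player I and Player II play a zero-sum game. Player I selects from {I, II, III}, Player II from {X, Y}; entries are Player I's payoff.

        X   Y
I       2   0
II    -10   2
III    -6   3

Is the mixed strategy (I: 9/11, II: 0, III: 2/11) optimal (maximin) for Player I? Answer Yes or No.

Yes

Against X this mix gives (9/11)·2 + (2/11)·(-6) = 6/11.
Against Y this mix gives (9/11)·0 + (2/11)·3 = 6/11.
All of Player II's active replies (X, Y) yield 6/11, and no column does worse for Player I. The mix makes Player II indifferent and guarantees 6/11, so it is optimal.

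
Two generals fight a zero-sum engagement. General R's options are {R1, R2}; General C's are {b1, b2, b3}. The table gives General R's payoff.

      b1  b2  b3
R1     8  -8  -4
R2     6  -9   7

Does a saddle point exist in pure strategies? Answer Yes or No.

Row minima: R1 → -8, R2 → -9; maximin = -8.
Column maxima: b1 → 8, b2 → -8, b3 → 7; minimax = -8.
maximin = minimax = -8, so a saddle point exists.

Yes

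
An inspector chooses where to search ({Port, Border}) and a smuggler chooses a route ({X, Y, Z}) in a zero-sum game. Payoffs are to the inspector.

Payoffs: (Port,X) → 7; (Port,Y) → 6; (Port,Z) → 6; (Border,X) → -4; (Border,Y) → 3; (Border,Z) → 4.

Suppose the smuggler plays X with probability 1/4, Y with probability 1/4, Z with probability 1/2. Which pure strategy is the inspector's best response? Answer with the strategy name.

Expected payoff of Port: (1/4)·7 + (1/4)·6 + (1/2)·6 = 25/4.
Expected payoff of Border: (1/4)·(-4) + (1/4)·3 + (1/2)·4 = 7/4.
The largest is 25/4, so the inspector's best response is Port.

Port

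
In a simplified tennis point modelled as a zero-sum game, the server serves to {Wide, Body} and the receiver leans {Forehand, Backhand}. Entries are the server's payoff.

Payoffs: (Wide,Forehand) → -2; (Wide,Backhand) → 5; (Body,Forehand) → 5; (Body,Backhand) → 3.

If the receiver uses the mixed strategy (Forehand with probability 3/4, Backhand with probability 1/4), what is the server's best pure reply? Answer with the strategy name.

Body

Expected payoff of Wide: (3/4)·(-2) + (1/4)·5 = -1/4.
Expected payoff of Body: (3/4)·5 + (1/4)·3 = 9/2.
The largest is 9/2, so the server's best response is Body.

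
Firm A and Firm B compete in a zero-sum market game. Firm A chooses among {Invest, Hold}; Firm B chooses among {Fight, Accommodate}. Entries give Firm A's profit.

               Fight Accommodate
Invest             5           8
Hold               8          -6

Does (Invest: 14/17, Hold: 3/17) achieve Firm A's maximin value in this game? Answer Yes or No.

Against Fight this mix gives (14/17)·5 + (3/17)·8 = 94/17.
Against Accommodate this mix gives (14/17)·8 + (3/17)·(-6) = 94/17.
All of Firm B's active replies (Fight, Accommodate) yield 94/17, and no column does worse for Firm A. The mix makes Firm B indifferent and guarantees 94/17, so it is optimal.

Yes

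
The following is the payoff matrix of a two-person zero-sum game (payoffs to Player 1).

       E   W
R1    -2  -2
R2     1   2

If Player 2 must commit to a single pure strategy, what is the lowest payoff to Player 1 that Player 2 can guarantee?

1

Column maxima: E → 1, W → 2.
The smallest of these is 1.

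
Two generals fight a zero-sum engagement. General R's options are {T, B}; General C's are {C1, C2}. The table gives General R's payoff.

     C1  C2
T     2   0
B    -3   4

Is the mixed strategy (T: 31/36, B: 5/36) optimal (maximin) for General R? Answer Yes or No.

No

Against C1 this mix gives (31/36)·2 + (5/36)·(-3) = 47/36.
Against C2 this mix gives (31/36)·0 + (5/36)·4 = 5/9.
General C will play C2, holding General R to 5/9. Shifting weight toward the row that does better against C2 would raise this floor (the equalizing mix achieves 8/9 against both C2 and C1), so the proposed strategy is not optimal.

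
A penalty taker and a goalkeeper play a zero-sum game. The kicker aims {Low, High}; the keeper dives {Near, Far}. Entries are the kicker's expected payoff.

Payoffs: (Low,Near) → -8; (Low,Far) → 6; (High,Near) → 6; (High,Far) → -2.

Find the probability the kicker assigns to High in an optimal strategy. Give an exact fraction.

7/11

Row minima: Low → -8, High → -2; maximin = -2.
Column maxima: Near → 6, Far → 6; minimax = 6.
-2 ≠ 6, so there is no saddle point; optimal play is mixed.
Let the kicker play Low with probability p. Expected payoff against Near: (-8)p + 6(1−p) = −14p + 6; against Far: 6p + (-2)(1−p) = 8p − 2.
Setting these equal: −14p + 6 = 8p − 2 ⇒ −22p = -8 ⇒ p = 4/11, and the value is (-14)·(4/11) + 6 = 10/11.
For the keeper: with q = P(Near), equating Low's and High's payoffs gives −14q + 6 = 8q − 2 ⇒ q = 4/11.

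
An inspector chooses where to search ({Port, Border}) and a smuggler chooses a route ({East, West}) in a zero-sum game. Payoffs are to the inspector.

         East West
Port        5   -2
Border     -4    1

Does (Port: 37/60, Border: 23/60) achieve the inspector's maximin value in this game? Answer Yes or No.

No

Against East this mix gives (37/60)·5 + (23/60)·(-4) = 31/20.
Against West this mix gives (37/60)·(-2) + (23/60)·1 = -17/20.
The smuggler will play West, holding the inspector to -17/20. Shifting weight toward the row that does better against West would raise this floor (the equalizing mix achieves -1/4 against both West and East), so the proposed strategy is not optimal.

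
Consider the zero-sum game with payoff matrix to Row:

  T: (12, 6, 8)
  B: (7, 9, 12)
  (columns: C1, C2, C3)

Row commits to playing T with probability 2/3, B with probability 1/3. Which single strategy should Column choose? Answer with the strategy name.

If Column plays C1, Row's expected payoff is (2/3)·12 + (1/3)·7 = 31/3.
If Column plays C2, Row's expected payoff is (2/3)·6 + (1/3)·9 = 7.
If Column plays C3, Row's expected payoff is (2/3)·8 + (1/3)·12 = 28/3.
Column minimizes Row's payoff; the smallest is 7, so the best response is C2.

C2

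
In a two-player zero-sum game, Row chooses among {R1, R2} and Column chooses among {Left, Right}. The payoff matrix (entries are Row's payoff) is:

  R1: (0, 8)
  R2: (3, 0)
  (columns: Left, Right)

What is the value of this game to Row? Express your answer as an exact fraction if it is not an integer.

24/11

Row minima: R1 → 0, R2 → 0; maximin = 0.
Column maxima: Left → 3, Right → 8; minimax = 3.
0 ≠ 3, so there is no saddle point; optimal play is mixed.
Let Row play R1 with probability p. Expected payoff against Left: 0p + 3(1−p) = −3p + 3; against Right: 8p + 0(1−p) = 8p.
Setting these equal: −3p + 3 = 8p ⇒ −11p = -3 ⇒ p = 3/11, and the value is (-3)·(3/11) + 3 = 24/11.
For Column: with q = P(Left), equating R1's and R2's payoffs gives −8q + 8 = 3q ⇒ q = 8/11.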